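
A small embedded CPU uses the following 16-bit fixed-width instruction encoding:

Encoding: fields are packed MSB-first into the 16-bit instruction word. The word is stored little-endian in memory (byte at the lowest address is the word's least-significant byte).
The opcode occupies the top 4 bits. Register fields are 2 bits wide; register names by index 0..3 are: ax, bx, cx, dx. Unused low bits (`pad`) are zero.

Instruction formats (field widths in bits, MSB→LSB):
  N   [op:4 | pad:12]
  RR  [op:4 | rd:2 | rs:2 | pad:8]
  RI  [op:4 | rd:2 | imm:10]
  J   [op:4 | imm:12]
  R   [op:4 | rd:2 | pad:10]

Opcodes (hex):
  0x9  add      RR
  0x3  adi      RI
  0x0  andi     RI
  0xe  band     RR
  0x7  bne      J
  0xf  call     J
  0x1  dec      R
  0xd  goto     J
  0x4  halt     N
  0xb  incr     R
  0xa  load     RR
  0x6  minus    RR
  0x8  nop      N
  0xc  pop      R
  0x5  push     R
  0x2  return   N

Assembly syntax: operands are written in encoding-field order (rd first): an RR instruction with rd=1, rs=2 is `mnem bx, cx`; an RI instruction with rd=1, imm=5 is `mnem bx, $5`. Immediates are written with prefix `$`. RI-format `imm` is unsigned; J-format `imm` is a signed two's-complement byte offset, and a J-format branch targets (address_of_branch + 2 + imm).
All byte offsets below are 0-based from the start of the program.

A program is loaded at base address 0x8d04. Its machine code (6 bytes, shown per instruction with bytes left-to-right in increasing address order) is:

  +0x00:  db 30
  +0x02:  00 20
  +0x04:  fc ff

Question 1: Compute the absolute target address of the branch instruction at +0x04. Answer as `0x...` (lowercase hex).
off 0x04: read fc ff as little → 0xfffc
  opcode bits[15:12]=0xf: call/J
  imm@[11:0]=0xffc (s12→-4) ⇒ $-4
  target = base 0x8d04 + off 0x04 + 2 + imm -4 = 0x8d06

0x8d06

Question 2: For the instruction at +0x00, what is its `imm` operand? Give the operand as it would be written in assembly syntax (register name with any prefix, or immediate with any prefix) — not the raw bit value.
[00] db 30 → 0x30db
  opcode bits[15:12]=0x3: adi/RI
  [11:10] rd=0 = ax
  [9:0] imm=219 = $219

$219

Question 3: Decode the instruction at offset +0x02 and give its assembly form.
@+02  little-endian(00 20) = 0x2000
  op=0x2000>>12=0x2 ⇒ return (N)

return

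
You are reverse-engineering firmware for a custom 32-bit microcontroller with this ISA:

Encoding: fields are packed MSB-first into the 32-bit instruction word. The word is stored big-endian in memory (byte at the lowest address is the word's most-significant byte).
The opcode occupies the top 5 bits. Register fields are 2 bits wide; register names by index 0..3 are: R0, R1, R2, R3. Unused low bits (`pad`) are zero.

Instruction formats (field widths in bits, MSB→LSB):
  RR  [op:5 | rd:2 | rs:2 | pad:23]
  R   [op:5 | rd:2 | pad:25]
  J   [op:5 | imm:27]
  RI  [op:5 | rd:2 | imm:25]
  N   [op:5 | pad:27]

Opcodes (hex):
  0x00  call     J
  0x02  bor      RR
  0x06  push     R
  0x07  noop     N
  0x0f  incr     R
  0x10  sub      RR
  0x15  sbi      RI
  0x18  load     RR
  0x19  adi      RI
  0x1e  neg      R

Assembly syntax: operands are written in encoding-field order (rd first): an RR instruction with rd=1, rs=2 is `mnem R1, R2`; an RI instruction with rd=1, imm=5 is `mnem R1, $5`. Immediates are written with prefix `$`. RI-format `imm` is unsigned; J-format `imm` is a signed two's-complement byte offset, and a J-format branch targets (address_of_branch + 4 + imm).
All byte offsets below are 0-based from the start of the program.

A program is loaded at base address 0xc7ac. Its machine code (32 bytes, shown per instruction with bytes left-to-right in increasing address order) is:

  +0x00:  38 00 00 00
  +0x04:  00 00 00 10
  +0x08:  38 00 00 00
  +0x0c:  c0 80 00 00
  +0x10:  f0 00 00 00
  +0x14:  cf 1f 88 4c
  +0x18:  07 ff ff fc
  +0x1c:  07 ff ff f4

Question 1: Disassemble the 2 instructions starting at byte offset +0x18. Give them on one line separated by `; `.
call $-4; call $-12

@+18  big-endian(07 ff ff fc) = 0x07fffffc
  top 5b → 0x0 → call [J]
  imm@[26:0]=0x7fffffc (s27→-4) ⇒ $-4
@+1c  big-endian(07 ff ff f4) = 0x07fffff4
  top 5b → 0x0 → call [J]
  imm@[26:0]=0x7fffff4 (s27→-12) ⇒ $-12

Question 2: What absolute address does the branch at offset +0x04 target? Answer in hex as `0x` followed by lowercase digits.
0xc7c4

@+04  big-endian(00 00 00 10) = 0x00000010
  op=0x00000010>>27=0x0 ⇒ call (J)
  imm@[26:0]=0x10 ⇒ $16
  target = base 0xc7ac + off 0x04 + 4 + imm 16 = 0xc7c4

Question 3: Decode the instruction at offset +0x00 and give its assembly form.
off 0x00: read 38 00 00 00 as big → 0x38000000
  top 5b → 0x7 → noop [N]

noop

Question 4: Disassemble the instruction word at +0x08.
noop

+0x08: 38 00 00 00 ⇒ word 0x38000000 (big)
  op=0x38000000>>27=0x7 ⇒ noop (N)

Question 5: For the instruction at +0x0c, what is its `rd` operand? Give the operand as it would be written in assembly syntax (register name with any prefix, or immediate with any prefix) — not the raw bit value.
R0

off 0x0c: read c0 80 00 00 as big → 0xc0800000
  opcode bits[31:27]=0x18: load/RR
  [26:25] rd=0 = R0
  [24:23] rs=1 = R1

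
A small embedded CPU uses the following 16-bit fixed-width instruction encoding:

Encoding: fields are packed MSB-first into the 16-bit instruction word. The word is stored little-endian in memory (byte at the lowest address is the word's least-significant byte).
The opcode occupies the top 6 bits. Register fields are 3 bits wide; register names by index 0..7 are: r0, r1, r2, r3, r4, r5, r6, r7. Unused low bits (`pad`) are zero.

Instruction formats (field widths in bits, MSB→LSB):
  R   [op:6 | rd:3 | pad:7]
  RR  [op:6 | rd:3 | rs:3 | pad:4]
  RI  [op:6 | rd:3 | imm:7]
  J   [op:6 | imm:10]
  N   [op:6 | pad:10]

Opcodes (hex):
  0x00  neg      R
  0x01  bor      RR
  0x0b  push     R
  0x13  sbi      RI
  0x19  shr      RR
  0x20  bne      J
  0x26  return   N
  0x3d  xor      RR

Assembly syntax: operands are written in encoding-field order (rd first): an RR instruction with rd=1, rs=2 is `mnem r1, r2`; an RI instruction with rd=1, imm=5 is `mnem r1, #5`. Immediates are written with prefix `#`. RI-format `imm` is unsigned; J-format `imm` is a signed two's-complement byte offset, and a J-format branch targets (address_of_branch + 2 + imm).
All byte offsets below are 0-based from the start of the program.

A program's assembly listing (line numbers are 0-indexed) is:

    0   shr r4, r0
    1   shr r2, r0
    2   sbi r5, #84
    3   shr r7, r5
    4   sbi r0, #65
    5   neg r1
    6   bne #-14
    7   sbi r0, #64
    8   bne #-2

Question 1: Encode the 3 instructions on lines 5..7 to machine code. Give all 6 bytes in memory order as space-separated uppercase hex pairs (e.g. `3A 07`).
80 00 F2 83 40 4C

line 5 (neg): pack op=0x0:6|rd=1:3|pad=0:7 = 0x0080; little→ 80 00
line 6 (bne): pack op=0x20:6|imm=-14:10 = 0x83f2; little→ f2 83
line 7 (sbi): pack op=0x13:6|rd=0:3|imm=64:7 = 0x4c40; little→ 40 4c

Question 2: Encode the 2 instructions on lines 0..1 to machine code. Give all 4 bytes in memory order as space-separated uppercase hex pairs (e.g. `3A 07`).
00 66 00 65

line 0 (shr): pack op=0x19:6|rd=4:3|rs=0:3|pad=0:4 = 0x6600; little→ 00 66
line 1 (shr): pack op=0x19:6|rd=2:3|rs=0:3|pad=0:4 = 0x6500; little→ 00 65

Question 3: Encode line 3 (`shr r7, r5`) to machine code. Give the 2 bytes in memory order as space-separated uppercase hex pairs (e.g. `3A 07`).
line 3 (shr): pack op=0x19:6|rd=7:3|rs=5:3|pad=0:4 = 0x67d0; little→ d0 67

D0 67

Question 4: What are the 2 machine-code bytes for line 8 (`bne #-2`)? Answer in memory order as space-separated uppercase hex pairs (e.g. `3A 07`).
L8: bne op=0x20:6|imm=-2:10 ⇒ 0x83fe ⇒ little fe 83

FE 83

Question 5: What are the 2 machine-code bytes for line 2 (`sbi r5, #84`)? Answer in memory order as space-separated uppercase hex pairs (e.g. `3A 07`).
line 2 (sbi): pack op=0x13:6|rd=5:3|imm=84:7 = 0x4ed4; little→ d4 4e

D4 4E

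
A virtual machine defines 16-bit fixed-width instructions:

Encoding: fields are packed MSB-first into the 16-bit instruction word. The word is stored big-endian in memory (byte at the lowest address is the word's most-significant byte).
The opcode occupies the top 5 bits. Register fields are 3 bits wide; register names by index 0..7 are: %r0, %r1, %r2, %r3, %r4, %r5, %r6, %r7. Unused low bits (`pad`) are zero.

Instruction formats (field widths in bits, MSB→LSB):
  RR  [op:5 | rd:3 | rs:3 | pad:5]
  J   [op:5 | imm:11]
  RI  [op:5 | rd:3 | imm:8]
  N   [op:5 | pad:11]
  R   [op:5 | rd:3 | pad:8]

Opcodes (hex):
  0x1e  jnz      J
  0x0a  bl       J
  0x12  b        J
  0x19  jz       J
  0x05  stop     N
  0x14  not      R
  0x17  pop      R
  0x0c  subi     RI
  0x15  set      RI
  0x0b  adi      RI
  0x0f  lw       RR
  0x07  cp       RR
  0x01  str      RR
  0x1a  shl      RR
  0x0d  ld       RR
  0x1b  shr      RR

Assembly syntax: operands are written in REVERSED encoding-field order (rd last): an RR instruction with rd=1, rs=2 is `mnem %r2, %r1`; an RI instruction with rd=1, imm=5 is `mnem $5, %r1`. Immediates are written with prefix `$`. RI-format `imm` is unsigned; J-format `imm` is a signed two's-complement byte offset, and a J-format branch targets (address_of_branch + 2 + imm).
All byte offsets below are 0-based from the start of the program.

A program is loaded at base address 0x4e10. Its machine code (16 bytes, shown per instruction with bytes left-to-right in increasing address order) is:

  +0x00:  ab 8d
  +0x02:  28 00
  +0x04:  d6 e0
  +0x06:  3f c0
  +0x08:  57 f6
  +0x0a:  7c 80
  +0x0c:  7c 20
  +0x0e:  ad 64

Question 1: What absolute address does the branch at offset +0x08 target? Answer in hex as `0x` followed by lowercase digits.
0x4e10

off 0x08: read 57 f6 as big → 0x57f6
  top 5b → 0xa → bl [J]
  [10:0] imm=2038 (s11→-10) = $-10
  target = base 0x4e10 + off 0x08 + 2 + imm -10 = 0x4e10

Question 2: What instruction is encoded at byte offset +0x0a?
@+0a  big-endian(7c 80) = 0x7c80
  op=0x7c80>>11=0xf ⇒ lw (RR)
  rd: (w>>8)&0x7=0x4 → %r4
  rs: (w>>5)&0x7=0x4 → %r4

lw %r4, %r4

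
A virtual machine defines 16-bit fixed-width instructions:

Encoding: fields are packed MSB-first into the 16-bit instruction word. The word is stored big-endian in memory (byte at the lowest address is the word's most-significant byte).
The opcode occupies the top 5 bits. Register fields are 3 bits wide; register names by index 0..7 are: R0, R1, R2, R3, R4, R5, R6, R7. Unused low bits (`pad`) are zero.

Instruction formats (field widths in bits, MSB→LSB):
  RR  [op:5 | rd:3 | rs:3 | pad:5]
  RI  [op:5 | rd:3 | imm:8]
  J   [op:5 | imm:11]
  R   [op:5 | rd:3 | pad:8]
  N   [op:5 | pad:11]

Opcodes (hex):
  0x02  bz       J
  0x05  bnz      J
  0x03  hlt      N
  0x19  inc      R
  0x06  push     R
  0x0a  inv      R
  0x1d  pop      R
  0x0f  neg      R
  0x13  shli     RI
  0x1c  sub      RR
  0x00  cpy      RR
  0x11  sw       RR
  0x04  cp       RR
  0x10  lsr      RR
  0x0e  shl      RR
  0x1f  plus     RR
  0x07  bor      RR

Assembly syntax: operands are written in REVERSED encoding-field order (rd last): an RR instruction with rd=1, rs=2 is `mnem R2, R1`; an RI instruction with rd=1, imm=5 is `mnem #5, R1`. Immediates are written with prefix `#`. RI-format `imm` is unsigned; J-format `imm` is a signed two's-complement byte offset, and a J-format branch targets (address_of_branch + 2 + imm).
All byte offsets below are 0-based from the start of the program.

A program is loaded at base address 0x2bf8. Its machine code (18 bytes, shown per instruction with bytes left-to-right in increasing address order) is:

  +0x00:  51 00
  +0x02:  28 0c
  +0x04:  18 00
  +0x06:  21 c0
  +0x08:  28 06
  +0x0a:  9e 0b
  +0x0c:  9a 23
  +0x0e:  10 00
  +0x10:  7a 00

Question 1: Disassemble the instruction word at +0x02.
bnz #12

[02] 28 0c → 0x280c
  top 5b → 0x5 → bnz [J]
  [10:0] imm=12 = #12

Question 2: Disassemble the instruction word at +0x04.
[04] 18 00 → 0x1800
  opcode bits[15:11]=0x3: hlt/N

hlt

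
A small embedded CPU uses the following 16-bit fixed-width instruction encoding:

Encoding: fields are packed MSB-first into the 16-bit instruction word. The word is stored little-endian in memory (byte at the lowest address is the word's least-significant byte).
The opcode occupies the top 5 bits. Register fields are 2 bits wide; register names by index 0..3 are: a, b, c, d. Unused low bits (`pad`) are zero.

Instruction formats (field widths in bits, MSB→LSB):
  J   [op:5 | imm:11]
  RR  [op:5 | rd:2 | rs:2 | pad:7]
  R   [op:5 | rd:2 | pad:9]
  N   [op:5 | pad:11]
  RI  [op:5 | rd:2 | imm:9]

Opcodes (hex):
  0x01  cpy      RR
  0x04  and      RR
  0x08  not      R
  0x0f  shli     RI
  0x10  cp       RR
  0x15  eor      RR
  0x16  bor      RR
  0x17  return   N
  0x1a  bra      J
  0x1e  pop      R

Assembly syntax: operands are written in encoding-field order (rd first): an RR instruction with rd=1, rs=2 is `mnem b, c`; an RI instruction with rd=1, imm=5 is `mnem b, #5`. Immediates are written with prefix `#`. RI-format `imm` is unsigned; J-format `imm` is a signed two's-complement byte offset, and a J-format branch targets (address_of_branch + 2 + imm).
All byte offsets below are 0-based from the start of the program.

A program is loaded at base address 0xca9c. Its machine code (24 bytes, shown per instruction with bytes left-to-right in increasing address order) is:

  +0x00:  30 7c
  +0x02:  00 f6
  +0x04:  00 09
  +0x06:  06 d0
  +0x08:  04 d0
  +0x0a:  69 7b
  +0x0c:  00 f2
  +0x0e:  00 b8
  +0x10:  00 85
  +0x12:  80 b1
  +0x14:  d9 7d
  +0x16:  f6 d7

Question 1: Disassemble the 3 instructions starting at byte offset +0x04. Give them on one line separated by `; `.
cpy a, c; bra #6; bra #4

[04] 00 09 → 0x0900
  op=0x0900>>11=0x1 ⇒ cpy (RR)
  [10:9] rd=0 = a
  [8:7] rs=2 = c
[06] 06 d0 → 0xd006
  op=0xd006>>11=0x1a ⇒ bra (J)
  [10:0] imm=6 = #6
[08] 04 d0 → 0xd004
  op=0xd004>>11=0x1a ⇒ bra (J)
  [10:0] imm=4 = #4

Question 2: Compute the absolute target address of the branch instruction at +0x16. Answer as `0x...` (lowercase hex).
0xcaaa

+0x16: f6 d7 ⇒ word 0xd7f6 (little)
  op=0xd7f6>>11=0x1a ⇒ bra (J)
  [10:0] imm=2038 (s11→-10) = #-10
  target = base 0xca9c + off 0x16 + 2 + imm -10 = 0xcaaa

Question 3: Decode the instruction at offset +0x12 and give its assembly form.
bor a, d

off 0x12: read 80 b1 as little → 0xb180
  op=0xb180>>11=0x16 ⇒ bor (RR)
  rd@[10:9]=0x0 ⇒ a
  rs@[8:7]=0x3 ⇒ d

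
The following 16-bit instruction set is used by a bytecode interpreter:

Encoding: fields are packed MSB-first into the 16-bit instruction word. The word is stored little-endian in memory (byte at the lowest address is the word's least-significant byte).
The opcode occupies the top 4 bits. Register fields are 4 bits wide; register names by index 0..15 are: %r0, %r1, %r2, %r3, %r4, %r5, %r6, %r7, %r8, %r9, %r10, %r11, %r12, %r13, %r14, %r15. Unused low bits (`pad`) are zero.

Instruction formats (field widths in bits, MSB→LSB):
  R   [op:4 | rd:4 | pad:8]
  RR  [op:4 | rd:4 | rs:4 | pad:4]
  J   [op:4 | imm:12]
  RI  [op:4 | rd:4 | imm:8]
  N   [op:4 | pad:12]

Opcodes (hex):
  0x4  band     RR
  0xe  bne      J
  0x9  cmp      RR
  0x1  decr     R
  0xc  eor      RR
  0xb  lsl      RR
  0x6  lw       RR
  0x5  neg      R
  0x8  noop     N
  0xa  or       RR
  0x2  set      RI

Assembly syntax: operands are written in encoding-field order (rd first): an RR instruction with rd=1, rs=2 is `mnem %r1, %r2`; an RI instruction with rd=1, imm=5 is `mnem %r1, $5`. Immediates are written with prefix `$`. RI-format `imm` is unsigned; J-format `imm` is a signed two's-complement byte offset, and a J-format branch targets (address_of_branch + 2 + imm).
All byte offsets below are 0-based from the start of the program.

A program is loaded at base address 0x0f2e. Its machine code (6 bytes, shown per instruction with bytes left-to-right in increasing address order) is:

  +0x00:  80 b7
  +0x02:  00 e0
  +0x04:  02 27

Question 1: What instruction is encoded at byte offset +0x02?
bne $0

[02] 00 e0 → 0xe000
  op=0xe000>>12=0xe ⇒ bne (J)
  [11:0] imm=0 = $0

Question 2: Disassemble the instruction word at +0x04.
+0x04: 02 27 ⇒ word 0x2702 (little)
  top 4b → 0x2 → set [RI]
  [11:8] rd=7 = %r7
  [7:0] imm=2 = $2

set %r7, $2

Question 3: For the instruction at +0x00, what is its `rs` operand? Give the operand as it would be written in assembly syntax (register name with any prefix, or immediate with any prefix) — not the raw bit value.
@+00  little-endian(80 b7) = 0xb780
  opcode bits[15:12]=0xb: lsl/RR
  rd: (w>>8)&0xf=0x7 → %r7
  rs: (w>>4)&0xf=0x8 → %r8

%r8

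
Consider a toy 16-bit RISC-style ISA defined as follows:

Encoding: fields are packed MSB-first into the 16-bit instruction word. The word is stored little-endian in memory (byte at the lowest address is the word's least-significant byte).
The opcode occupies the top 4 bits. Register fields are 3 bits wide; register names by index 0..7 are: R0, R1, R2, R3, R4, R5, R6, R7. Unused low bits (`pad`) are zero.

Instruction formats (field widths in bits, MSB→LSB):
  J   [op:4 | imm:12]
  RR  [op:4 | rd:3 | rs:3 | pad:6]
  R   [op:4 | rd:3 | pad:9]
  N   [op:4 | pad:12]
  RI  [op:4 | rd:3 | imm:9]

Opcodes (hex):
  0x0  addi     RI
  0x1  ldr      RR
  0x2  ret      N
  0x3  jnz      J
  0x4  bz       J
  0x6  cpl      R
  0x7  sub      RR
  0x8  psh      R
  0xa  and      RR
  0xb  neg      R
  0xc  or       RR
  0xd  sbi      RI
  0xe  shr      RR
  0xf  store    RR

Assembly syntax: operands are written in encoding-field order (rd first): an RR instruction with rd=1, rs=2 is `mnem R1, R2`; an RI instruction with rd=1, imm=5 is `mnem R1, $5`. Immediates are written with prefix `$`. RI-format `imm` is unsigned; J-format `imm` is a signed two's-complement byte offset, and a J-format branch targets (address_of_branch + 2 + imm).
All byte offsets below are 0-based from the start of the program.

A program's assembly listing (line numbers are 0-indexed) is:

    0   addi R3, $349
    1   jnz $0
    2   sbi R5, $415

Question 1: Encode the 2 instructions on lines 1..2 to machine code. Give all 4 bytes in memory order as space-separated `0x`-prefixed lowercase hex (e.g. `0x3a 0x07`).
0x00 0x30 0x9f 0xdb

L1: jnz op=0x3:4|imm=0:12 ⇒ 0x3000 ⇒ little 00 30
L2: sbi op=0xd:4|rd=5:3|imm=415:9 ⇒ 0xdb9f ⇒ little 9f db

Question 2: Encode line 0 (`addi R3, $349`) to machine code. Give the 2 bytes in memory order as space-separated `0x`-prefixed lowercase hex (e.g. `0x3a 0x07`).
0x5d 0x07

line 0 (addi): pack op=0x0:4|rd=3:3|imm=349:9 = 0x075d; little→ 5d 07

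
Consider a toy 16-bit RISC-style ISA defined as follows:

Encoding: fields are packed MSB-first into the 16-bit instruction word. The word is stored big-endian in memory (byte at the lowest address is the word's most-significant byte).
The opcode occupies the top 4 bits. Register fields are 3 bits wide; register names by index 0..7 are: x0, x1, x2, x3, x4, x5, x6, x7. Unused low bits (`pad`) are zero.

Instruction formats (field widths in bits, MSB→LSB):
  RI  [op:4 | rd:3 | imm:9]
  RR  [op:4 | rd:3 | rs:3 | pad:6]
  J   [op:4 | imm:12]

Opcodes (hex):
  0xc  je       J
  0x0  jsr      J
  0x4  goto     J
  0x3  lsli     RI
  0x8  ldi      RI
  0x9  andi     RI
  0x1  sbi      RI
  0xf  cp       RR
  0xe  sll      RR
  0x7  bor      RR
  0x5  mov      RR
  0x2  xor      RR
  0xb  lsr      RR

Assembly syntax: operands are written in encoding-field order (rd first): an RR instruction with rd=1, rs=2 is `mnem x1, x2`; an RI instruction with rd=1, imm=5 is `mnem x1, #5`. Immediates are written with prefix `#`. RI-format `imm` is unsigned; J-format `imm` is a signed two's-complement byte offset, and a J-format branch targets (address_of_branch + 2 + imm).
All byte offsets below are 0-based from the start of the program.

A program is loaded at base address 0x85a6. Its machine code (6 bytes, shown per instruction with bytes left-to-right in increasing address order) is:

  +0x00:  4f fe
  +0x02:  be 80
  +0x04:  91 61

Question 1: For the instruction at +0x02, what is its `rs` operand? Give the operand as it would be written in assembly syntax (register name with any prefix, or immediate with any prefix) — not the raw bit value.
x2

+0x02: be 80 ⇒ word 0xbe80 (big)
  op=0xbe80>>12=0xb ⇒ lsr (RR)
  rd: (w>>9)&0x7=0x7 → x7
  rs: (w>>6)&0x7=0x2 → x2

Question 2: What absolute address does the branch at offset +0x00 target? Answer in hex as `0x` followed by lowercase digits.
0x85a6

+0x00: 4f fe ⇒ word 0x4ffe (big)
  opcode bits[15:12]=0x4: goto/J
  [11:0] imm=4094 (s12→-2) = #-2
  target = base 0x85a6 + off 0x00 + 2 + imm -2 = 0x85a6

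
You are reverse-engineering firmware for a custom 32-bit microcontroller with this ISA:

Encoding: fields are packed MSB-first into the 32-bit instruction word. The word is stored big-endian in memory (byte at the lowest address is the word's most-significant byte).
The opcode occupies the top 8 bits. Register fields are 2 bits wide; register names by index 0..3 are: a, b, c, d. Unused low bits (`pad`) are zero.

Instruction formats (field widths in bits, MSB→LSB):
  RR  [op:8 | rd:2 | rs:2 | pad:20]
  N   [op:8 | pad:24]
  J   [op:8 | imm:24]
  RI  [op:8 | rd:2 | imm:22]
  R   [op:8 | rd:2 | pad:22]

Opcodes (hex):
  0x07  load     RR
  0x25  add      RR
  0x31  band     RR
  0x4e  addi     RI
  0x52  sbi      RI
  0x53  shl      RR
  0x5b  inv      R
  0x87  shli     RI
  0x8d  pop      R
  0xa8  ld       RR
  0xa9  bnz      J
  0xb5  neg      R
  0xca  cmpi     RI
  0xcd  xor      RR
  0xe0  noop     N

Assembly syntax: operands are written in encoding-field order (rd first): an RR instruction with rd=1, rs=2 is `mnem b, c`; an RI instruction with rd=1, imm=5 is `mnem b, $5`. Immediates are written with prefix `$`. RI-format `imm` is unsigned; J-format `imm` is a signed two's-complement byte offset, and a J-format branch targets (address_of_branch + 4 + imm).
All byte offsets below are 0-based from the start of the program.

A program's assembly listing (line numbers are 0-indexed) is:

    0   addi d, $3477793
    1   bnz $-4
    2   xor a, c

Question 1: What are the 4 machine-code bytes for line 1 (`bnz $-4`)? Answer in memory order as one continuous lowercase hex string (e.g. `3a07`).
L1: bnz op=0xa9:8|imm=-4:24 ⇒ 0xa9fffffc ⇒ big a9 ff ff fc

a9fffffc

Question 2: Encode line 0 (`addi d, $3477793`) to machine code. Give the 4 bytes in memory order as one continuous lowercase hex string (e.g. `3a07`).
0. addi fields op=0x4e:8|rd=3:2|imm=3477793:22 → word 4ef51121h → 4e f5 11 21

4ef51121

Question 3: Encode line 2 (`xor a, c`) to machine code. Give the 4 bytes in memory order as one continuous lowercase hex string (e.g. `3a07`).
L2: xor op=0xcd:8|rd=0:2|rs=2:2|pad=0:20 ⇒ 0xcd200000 ⇒ big cd 20 00 00

cd200000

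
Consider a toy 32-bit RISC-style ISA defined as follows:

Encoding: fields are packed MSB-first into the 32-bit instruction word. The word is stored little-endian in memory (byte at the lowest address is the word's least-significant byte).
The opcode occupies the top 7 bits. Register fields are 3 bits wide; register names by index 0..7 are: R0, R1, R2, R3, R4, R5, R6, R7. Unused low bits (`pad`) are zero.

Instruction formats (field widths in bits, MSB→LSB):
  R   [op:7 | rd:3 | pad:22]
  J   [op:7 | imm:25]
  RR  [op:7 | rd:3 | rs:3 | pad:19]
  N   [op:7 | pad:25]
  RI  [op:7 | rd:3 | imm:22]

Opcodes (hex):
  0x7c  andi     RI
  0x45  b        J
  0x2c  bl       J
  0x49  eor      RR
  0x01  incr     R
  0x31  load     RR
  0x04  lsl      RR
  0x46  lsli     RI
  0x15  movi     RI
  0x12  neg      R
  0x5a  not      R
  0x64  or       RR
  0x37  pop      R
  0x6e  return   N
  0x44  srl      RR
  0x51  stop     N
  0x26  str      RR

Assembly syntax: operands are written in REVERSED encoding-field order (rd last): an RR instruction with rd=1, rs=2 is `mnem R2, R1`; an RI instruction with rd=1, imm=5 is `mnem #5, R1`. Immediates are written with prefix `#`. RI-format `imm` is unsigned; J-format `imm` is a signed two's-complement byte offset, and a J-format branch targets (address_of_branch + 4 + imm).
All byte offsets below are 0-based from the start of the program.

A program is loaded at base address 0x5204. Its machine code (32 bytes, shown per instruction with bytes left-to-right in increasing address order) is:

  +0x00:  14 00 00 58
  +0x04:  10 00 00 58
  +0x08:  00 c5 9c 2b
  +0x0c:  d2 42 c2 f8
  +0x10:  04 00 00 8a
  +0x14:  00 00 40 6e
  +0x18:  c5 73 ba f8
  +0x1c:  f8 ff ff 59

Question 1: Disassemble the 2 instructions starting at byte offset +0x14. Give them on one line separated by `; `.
@+14  little-endian(00 00 40 6e) = 0x6e400000
  op=0x6e400000>>25=0x37 ⇒ pop (R)
  rd: (w>>22)&0x7=0x1 → R1
@+18  little-endian(c5 73 ba f8) = 0xf8ba73c5
  op=0xf8ba73c5>>25=0x7c ⇒ andi (RI)
  rd: (w>>22)&0x7=0x2 → R2
  imm: (w>>0)&0x3fffff=0x3a73c5 → #3830725

pop R1; andi #3830725, R2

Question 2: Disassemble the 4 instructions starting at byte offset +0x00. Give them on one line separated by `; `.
bl #20; bl #16; movi #1885440, R6; andi #148178, R3

@+00  little-endian(14 00 00 58) = 0x58000014
  top 7b → 0x2c → bl [J]
  [24:0] imm=20 = #20
@+04  little-endian(10 00 00 58) = 0x58000010
  top 7b → 0x2c → bl [J]
  [24:0] imm=16 = #16
@+08  little-endian(00 c5 9c 2b) = 0x2b9cc500
  top 7b → 0x15 → movi [RI]
  [24:22] rd=6 = R6
  [21:0] imm=1885440 = #1885440
@+0c  little-endian(d2 42 c2 f8) = 0xf8c242d2
  top 7b → 0x7c → andi [RI]
  [24:22] rd=3 = R3
  [21:0] imm=148178 = #148178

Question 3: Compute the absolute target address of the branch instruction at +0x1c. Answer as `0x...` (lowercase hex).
@+1c  little-endian(f8 ff ff 59) = 0x59fffff8
  op=0x59fffff8>>25=0x2c ⇒ bl (J)
  imm: (w>>0)&0x1ffffff=0x1fffff8 (s25→-8) → #-8
  target = base 0x5204 + off 0x1c + 4 + imm -8 = 0x521c

0x521c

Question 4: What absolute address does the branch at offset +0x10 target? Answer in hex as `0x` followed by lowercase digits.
0x521c

@+10  little-endian(04 00 00 8a) = 0x8a000004
  opcode bits[31:25]=0x45: b/J
  [24:0] imm=4 = #4
  target = base 0x5204 + off 0x10 + 4 + imm 4 = 0x521c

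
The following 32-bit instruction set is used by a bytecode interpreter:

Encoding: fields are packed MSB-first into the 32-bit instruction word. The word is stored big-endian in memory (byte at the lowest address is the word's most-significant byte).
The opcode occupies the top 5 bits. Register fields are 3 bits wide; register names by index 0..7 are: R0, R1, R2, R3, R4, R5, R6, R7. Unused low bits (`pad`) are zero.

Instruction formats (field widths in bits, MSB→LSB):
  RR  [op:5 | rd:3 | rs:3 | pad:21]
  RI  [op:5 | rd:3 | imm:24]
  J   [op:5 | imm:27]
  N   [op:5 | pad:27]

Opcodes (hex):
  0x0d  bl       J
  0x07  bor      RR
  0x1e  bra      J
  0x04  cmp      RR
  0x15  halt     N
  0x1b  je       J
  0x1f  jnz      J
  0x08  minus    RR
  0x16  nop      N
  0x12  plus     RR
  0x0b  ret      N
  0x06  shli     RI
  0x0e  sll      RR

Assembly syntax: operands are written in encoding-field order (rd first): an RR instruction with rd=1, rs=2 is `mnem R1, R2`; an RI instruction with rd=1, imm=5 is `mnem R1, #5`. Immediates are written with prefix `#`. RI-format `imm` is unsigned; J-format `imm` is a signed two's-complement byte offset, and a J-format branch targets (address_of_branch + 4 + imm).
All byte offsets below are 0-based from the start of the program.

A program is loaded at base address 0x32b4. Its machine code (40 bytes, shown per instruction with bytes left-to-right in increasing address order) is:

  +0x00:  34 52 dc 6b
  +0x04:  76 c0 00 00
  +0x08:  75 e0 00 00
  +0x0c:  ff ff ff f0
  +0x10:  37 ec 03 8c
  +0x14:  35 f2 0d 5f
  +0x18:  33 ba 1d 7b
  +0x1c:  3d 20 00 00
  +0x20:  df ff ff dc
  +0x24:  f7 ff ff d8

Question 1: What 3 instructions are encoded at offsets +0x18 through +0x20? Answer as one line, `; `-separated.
shli R3, #12197243; bor R5, R1; je #-36

@+18  big-endian(33 ba 1d 7b) = 0x33ba1d7b
  op=0x33ba1d7b>>27=0x6 ⇒ shli (RI)
  rd@[26:24]=0x3 ⇒ R3
  imm@[23:0]=0xba1d7b ⇒ #12197243
@+1c  big-endian(3d 20 00 00) = 0x3d200000
  op=0x3d200000>>27=0x7 ⇒ bor (RR)
  rd@[26:24]=0x5 ⇒ R5
  rs@[23:21]=0x1 ⇒ R1
@+20  big-endian(df ff ff dc) = 0xdfffffdc
  op=0xdfffffdc>>27=0x1b ⇒ je (J)
  imm@[26:0]=0x7ffffdc (s27→-36) ⇒ #-36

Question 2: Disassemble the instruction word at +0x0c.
@+0c  big-endian(ff ff ff f0) = 0xfffffff0
  top 5b → 0x1f → jnz [J]
  imm@[26:0]=0x7fffff0 (s27→-16) ⇒ #-16

jnz #-16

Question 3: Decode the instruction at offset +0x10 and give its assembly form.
[10] 37 ec 03 8c → 0x37ec038c
  top 5b → 0x6 → shli [RI]
  rd@[26:24]=0x7 ⇒ R7
  imm@[23:0]=0xec038c ⇒ #15467404

shli R7, #15467404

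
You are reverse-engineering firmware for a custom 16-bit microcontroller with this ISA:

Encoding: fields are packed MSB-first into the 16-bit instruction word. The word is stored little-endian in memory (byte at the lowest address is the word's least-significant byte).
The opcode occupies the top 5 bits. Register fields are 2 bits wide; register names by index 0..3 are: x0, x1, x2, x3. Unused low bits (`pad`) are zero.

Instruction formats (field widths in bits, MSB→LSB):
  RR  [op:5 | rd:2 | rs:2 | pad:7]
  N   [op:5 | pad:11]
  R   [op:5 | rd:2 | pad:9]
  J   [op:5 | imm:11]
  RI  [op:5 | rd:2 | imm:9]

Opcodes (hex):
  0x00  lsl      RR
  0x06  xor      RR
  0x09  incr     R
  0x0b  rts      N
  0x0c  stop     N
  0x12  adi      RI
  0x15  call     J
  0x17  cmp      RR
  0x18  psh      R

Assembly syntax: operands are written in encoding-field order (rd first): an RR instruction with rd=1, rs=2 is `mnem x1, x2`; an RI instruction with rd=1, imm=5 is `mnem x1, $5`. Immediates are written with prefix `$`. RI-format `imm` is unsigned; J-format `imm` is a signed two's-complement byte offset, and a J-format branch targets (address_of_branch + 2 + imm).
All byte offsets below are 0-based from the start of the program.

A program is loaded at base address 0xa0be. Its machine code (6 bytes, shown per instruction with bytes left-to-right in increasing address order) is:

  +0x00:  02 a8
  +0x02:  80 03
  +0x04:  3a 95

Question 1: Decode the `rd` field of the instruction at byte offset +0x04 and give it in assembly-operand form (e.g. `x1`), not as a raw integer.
x2

off 0x04: read 3a 95 as little → 0x953a
  top 5b → 0x12 → adi [RI]
  rd: (w>>9)&0x3=0x2 → x2
  imm: (w>>0)&0x1ff=0x13a → $314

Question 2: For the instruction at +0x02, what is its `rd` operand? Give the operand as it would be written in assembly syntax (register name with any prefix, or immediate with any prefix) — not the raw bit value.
x1

off 0x02: read 80 03 as little → 0x0380
  op=0x0380>>11=0x0 ⇒ lsl (RR)
  rd: (w>>9)&0x3=0x1 → x1
  rs: (w>>7)&0x3=0x3 → x3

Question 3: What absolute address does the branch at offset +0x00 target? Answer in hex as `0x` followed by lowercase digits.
0xa0c2

@+00  little-endian(02 a8) = 0xa802
  op=0xa802>>11=0x15 ⇒ call (J)
  imm@[10:0]=0x2 ⇒ $2
  target = base 0xa0be + off 0x00 + 2 + imm 2 = 0xa0c2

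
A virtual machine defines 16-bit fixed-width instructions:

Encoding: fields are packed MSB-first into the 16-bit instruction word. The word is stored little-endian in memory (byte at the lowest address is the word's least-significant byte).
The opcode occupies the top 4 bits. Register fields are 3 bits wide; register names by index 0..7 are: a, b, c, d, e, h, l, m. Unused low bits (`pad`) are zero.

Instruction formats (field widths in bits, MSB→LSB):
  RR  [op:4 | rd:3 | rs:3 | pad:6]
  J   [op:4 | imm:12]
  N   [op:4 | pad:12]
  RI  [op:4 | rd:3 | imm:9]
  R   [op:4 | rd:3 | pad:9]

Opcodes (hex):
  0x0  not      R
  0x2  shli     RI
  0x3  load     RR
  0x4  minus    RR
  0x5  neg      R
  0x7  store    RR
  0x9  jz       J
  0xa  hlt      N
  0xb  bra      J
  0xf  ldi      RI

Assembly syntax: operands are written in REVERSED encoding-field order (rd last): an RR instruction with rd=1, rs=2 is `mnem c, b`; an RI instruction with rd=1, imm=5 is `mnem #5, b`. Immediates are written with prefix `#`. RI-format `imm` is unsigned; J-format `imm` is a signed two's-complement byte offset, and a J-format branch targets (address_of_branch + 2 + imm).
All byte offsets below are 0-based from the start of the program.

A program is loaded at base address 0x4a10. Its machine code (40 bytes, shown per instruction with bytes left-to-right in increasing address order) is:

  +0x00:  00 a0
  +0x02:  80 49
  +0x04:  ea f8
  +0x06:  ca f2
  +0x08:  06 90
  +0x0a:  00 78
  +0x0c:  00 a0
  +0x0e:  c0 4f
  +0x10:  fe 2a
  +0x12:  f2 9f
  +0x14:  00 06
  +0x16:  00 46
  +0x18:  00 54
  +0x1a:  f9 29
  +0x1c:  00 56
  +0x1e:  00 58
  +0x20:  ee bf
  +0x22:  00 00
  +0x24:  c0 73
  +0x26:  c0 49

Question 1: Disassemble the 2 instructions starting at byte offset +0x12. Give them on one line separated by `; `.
jz #-14; not d

+0x12: f2 9f ⇒ word 0x9ff2 (little)
  top 4b → 0x9 → jz [J]
  imm@[11:0]=0xff2 (s12→-14) ⇒ #-14
+0x14: 00 06 ⇒ word 0x0600 (little)
  top 4b → 0x0 → not [R]
  rd@[11:9]=0x3 ⇒ d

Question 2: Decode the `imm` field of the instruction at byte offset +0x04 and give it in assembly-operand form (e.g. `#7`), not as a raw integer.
+0x04: ea f8 ⇒ word 0xf8ea (little)
  top 4b → 0xf → ldi [RI]
  [11:9] rd=4 = e
  [8:0] imm=234 = #234

#234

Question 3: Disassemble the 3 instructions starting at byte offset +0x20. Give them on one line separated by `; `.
bra #-18; not a; store m, b

@+20  little-endian(ee bf) = 0xbfee
  opcode bits[15:12]=0xb: bra/J
  [11:0] imm=4078 (s12→-18) = #-18
@+22  little-endian(00 00) = 0x0000
  opcode bits[15:12]=0x0: not/R
  [11:9] rd=0 = a
@+24  little-endian(c0 73) = 0x73c0
  opcode bits[15:12]=0x7: store/RR
  [11:9] rd=1 = b
  [8:6] rs=7 = m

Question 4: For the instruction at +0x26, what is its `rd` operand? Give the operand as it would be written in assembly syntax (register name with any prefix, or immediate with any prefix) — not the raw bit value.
[26] c0 49 → 0x49c0
  opcode bits[15:12]=0x4: minus/RR
  rd@[11:9]=0x4 ⇒ e
  rs@[8:6]=0x7 ⇒ m

e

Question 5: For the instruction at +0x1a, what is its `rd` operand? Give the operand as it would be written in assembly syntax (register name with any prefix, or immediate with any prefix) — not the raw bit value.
+0x1a: f9 29 ⇒ word 0x29f9 (little)
  opcode bits[15:12]=0x2: shli/RI
  [11:9] rd=4 = e
  [8:0] imm=505 = #505

e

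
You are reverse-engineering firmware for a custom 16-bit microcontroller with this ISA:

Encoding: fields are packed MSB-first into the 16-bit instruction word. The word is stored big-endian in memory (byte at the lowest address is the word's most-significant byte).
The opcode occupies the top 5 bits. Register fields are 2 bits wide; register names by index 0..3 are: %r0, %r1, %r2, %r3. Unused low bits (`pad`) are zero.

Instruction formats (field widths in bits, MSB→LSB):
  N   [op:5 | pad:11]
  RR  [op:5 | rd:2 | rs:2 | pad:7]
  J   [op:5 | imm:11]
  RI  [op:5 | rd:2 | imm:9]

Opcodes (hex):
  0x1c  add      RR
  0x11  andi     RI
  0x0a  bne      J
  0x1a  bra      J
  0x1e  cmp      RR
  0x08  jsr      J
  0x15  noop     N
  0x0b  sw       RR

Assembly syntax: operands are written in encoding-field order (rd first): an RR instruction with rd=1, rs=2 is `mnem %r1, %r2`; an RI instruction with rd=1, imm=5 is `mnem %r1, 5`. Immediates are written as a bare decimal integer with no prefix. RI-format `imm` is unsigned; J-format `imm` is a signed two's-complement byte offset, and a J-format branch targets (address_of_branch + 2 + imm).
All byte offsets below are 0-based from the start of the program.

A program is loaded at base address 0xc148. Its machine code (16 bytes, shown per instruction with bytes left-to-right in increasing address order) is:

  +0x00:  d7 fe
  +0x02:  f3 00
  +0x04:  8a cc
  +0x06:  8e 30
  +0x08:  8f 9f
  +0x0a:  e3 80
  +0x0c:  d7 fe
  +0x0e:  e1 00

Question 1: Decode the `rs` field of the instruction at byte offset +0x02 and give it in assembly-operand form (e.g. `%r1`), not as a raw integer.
%r2

+0x02: f3 00 ⇒ word 0xf300 (big)
  top 5b → 0x1e → cmp [RR]
  [10:9] rd=1 = %r1
  [8:7] rs=2 = %r2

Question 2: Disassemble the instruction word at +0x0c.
bra -2

[0c] d7 fe → 0xd7fe
  opcode bits[15:11]=0x1a: bra/J
  imm: (w>>0)&0x7ff=0x7fe (s11→-2) → -2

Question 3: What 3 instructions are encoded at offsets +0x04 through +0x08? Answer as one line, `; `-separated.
off 0x04: read 8a cc as big → 0x8acc
  op=0x8acc>>11=0x11 ⇒ andi (RI)
  rd@[10:9]=0x1 ⇒ %r1
  imm@[8:0]=0xcc ⇒ 204
off 0x06: read 8e 30 as big → 0x8e30
  op=0x8e30>>11=0x11 ⇒ andi (RI)
  rd@[10:9]=0x3 ⇒ %r3
  imm@[8:0]=0x30 ⇒ 48
off 0x08: read 8f 9f as big → 0x8f9f
  op=0x8f9f>>11=0x11 ⇒ andi (RI)
  rd@[10:9]=0x3 ⇒ %r3
  imm@[8:0]=0x19f ⇒ 415

andi %r1, 204; andi %r3, 48; andi %r3, 415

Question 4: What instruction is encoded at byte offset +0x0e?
@+0e  big-endian(e1 00) = 0xe100
  opcode bits[15:11]=0x1c: add/RR
  [10:9] rd=0 = %r0
  [8:7] rs=2 = %r2

add %r0, %r2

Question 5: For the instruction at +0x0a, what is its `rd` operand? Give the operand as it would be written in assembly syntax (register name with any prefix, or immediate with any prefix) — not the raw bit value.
%r1

[0a] e3 80 → 0xe380
  op=0xe380>>11=0x1c ⇒ add (RR)
  [10:9] rd=1 = %r1
  [8:7] rs=3 = %r3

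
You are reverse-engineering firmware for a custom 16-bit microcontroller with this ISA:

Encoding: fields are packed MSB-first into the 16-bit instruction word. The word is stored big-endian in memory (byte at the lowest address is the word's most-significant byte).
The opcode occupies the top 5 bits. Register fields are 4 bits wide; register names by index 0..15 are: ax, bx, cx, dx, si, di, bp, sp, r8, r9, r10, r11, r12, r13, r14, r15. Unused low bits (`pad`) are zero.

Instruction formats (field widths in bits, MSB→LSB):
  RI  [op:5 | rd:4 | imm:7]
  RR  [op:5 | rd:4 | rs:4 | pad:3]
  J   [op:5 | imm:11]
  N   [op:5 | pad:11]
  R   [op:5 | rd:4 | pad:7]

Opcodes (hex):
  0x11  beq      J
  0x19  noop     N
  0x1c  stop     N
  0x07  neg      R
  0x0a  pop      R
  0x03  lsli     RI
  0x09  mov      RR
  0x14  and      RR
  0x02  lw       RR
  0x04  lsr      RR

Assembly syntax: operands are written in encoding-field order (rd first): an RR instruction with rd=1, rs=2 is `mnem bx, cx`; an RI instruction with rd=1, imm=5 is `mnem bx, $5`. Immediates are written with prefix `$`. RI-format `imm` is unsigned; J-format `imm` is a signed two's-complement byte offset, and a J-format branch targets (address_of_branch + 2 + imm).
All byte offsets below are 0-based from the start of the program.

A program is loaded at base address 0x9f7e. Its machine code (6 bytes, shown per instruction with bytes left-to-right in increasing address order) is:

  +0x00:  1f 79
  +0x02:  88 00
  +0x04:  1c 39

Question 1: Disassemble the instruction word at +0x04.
off 0x04: read 1c 39 as big → 0x1c39
  opcode bits[15:11]=0x3: lsli/RI
  [10:7] rd=8 = r8
  [6:0] imm=57 = $57

lsli r8, $57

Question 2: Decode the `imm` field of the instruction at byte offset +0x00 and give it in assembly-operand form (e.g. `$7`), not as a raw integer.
[00] 1f 79 → 0x1f79
  top 5b → 0x3 → lsli [RI]
  rd: (w>>7)&0xf=0xe → r14
  imm: (w>>0)&0x7f=0x79 → $121

$121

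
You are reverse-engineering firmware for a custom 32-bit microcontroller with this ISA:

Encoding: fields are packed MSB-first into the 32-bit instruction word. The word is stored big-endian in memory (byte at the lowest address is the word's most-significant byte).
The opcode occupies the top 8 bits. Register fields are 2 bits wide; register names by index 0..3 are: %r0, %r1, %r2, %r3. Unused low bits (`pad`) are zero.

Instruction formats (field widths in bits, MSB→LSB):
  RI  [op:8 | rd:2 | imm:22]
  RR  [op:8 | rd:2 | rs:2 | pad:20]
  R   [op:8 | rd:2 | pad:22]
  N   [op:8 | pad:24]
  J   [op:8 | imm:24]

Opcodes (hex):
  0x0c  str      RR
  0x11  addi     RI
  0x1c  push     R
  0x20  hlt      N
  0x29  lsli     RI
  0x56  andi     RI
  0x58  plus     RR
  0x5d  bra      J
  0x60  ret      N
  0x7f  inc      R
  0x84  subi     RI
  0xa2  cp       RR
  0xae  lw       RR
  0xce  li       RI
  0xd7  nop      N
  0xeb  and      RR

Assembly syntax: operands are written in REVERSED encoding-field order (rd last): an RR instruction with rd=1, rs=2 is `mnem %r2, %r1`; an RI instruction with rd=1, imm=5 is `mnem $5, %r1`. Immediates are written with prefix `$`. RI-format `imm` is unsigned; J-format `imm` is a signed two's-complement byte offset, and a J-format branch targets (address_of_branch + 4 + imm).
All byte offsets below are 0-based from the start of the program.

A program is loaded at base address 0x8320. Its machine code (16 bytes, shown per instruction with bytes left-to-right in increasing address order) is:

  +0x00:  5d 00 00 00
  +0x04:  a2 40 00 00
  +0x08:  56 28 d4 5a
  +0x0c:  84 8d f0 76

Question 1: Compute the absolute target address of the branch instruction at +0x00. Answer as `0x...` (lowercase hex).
0x8324

+0x00: 5d 00 00 00 ⇒ word 0x5d000000 (big)
  top 8b → 0x5d → bra [J]
  imm: (w>>0)&0xffffff=0x0 → $0
  target = base 0x8320 + off 0x00 + 4 + imm 0 = 0x8324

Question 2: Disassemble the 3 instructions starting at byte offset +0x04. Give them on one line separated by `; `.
+0x04: a2 40 00 00 ⇒ word 0xa2400000 (big)
  opcode bits[31:24]=0xa2: cp/RR
  [23:22] rd=1 = %r1
  [21:20] rs=0 = %r0
+0x08: 56 28 d4 5a ⇒ word 0x5628d45a (big)
  opcode bits[31:24]=0x56: andi/RI
  [23:22] rd=0 = %r0
  [21:0] imm=2675802 = $2675802
+0x0c: 84 8d f0 76 ⇒ word 0x848df076 (big)
  opcode bits[31:24]=0x84: subi/RI
  [23:22] rd=2 = %r2
  [21:0] imm=913526 = $913526

cp %r0, %r1; andi $2675802, %r0; subi $913526, %r2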